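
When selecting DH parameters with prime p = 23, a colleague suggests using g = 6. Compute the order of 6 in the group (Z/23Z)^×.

11

By Lagrange's theorem, ord_23(6) divides φ(23) = 23 − 1 = 22 = 2 · 11.
Divisors of 22: 1, 2, 11, 22.
Compute 6^d (mod 23) for the divisors d until we hit 1:
6^1 ≡ 6
6^2 ≡ 13
6^11 ≡ 1
So ord_23(6) = 11.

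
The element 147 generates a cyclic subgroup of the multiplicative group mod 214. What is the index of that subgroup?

2

ord(147) | φ(214) = φ(2)·φ(107) = 1·106 = 106 = 2 · 53.
Divisors of 106: 1, 2, 53, 106.
Test each divisor d:
147^1 ≡ 147 (mod 214)
147^2 ≡ 209 (mod 214)
147^53 ≡ 1 (mod 214) ✓
Thus |⟨147⟩| = ord(147) = 53.
Index = |(Z/214Z)^×| / |⟨147⟩| = 106 / 53 = 2.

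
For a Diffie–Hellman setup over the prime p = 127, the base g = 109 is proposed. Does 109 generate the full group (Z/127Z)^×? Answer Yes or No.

φ(127) = 127 − 1 = 126 = 2 · 3^2 · 7.
Test 109^(126/q) mod 127 for each prime factor q of 126:
109^63 ≡ 126 (mod 127)  [q = 2: ≢ 1 ✓]
109^42 ≡ 19 (mod 127)  [q = 3: ≢ 1 ✓]
109^18 ≡ 2 (mod 127)  [q = 7: ≢ 1 ✓]
Every test exponent gives a nontrivial residue, hence 109 generates the full group.

Yes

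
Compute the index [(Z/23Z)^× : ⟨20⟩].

ord(20) | φ(23) = 23 − 1 = 22 = 2 · 11.
Divisors of 22: 1, 2, 11, 22.
Evaluate successive powers at the divisors of 22:
20^1 ≡ 20 (mod 23)
20^2 ≡ 9 (mod 23)
20^11 ≡ 22 (mod 23)
20^22 ≡ 1 (mod 23) ✓
Thus |⟨20⟩| = ord(20) = 22.
Index = |(Z/23Z)^×| / |⟨20⟩| = 22 / 22 = 1.

1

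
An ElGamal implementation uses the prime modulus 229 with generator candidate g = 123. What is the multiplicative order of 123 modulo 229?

76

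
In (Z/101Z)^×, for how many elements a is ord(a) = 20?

8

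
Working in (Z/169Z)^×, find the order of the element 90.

26

By Lagrange's theorem, ord_169(90) divides φ(169) = φ(13^2) = 13·(13−1) = 156 = 2^2 · 3 · 13.
Divisors of 156: 1, 2, 3, 4, 6, 12, 13, 26, 39, 52, 78, 156.
Check 90^d mod 169 for each divisor in increasing order:
90^1 ≡ 90 (mod 169)
90^2 ≡ 157 (mod 169)
90^3 ≡ 103 (mod 169)
90^4 ≡ 144 (mod 169)
90^6 ≡ 131 (mod 169)
90^12 ≡ 92 (mod 169)
90^13 ≡ 168 (mod 169)
90^26 ≡ 1 (mod 169) ✓
Therefore the multiplicative order of 90 modulo 169 is 26.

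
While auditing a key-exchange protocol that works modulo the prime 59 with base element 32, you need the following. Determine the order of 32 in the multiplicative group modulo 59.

Since 32 ∈ (Z/59Z)^×, its order divides φ(59) = 59 − 1 = 58 = 2 · 29.
Divisors of 58: 1, 2, 29, 58.
Compute 32^d (mod 59) for the divisors d until we hit 1:
32^1 ≡ 32
32^2 ≡ 21
32^29 ≡ 58
32^58 ≡ 1
Therefore the multiplicative order of 32 modulo 59 is 58.

58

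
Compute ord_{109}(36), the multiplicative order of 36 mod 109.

54

By Lagrange's theorem, ord_109(36) divides φ(109) = 109 − 1 = 108 = 2^2 · 3^3.
Divisors of 108: 1, 2, 3, 4, 6, 9, 12, 18, 27, 36, 54, 108.
Compute 36^d (mod 109) for the divisors d until we hit 1:
36^1 ≡ 36 (mod 109)
36^2 ≡ 97 (mod 109)
36^3 ≡ 4 (mod 109)
36^4 ≡ 35 (mod 109)
36^6 ≡ 16 (mod 109)
36^9 ≡ 64 (mod 109)
36^12 ≡ 38 (mod 109)
36^18 ≡ 63 (mod 109)
36^27 ≡ 108 (mod 109)
36^36 ≡ 45 (mod 109)
36^54 ≡ 1 (mod 109) ✓
So ord_109(36) = 54.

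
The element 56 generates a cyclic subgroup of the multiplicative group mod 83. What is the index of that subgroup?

Since 56 ∈ (Z/83Z)^×, its order divides φ(83) = 83 − 1 = 82 = 2 · 41.
Divisors of 82: 1, 2, 41, 82.
Test each divisor d:
56^1 ≡ 56 (mod 83)
56^2 ≡ 65 (mod 83)
56^41 ≡ 82 (mod 83)
56^82 ≡ 1 (mod 83) ✓
Thus |⟨56⟩| = ord(56) = 82.
Index = |(Z/83Z)^×| / |⟨56⟩| = 82 / 82 = 1.

1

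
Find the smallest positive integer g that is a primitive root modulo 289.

φ(289) = φ(17^2) = 17·(17−1) = 272 = 2^4 · 17.
Test candidates g = 2, 3, … against the prime factors q ∈ {2, 17} of φ(289): g is a generator iff g^(272/q) ≢ 1 for every such q.
g = 2: 2^136 ≡ 1 — hits 1, so not a primitive root.
g = 3: 3^136 ≡ 288; 3^16 ≡ 171 — none is 1, so 3 is a primitive root.
The smallest primitive root modulo 289 is 3.

3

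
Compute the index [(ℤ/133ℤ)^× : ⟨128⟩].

By Lagrange's theorem, ord_133(128) divides φ(133) = φ(7·19) = (7−1)·(19−1) = 6·18 = 108 = 2^2 · 3^3.
Divisors of 108: 1, 2, 3, 4, 6, 9, 12, 18, 27, 36, 54, 108.
Compute 128^d (mod 133) for the divisors d until we hit 1:
128^1 ≡ 128
128^2 ≡ 25
128^3 ≡ 8
128^4 ≡ 93
128^6 ≡ 64
128^9 ≡ 113
128^12 ≡ 106
128^18 ≡ 1
Thus |⟨128⟩| = ord(128) = 18.
Index = |(Z/133Z)^×| / |⟨128⟩| = 108 / 18 = 6.

6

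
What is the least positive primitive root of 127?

φ(127) = 127 − 1 = 126 = 2 · 3^2 · 7.
Test candidates g = 2, 3, … against the prime factors q ∈ {2, 3, 7} of φ(127): g is a generator iff g^(126/q) ≢ 1 for every such q.
g = 2: 2^63 ≡ 1 — hits 1, so not a primitive root.
g = 3: 3^63 ≡ 126; 3^42 ≡ 107; 3^18 ≡ 4 — none is 1, so 3 is a primitive root.
The smallest primitive root modulo 127 is 3.

3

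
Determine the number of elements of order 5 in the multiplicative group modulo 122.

φ(122) = φ(2)·φ(61) = 1·60 = 60 = 2^2 · 3 · 5.
Since (Z/122Z)^× is cyclic of order 60, the number of elements of order d is φ(d) when d | 60 and 0 otherwise.
5 | 60, and φ(5) = 5 − 1 = 4.

4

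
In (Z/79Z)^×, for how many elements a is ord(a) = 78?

φ(79) = 79 − 1 = 78 = 2 · 3 · 13.
Since (Z/79Z)^× is cyclic of order 78, the number of elements of order d is φ(d) when d | 78 and 0 otherwise.
78 = 2 · 3 · 13 divides 78, and φ(78) = 24.

24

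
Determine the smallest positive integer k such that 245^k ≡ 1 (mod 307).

The order of 245 must divide φ(307) = 307 − 1 = 306 = 2 · 3^2 · 17.
Divisors of 306: 1, 2, 3, 6, 9, 17, 18, 34, 51, 102, 153, 306.
Compute 245^d (mod 307) for the divisors d until we hit 1:
245^1 ≡ 245 (mod 307)
245^2 ≡ 160 (mod 307)
245^3 ≡ 211 (mod 307)
245^6 ≡ 6 (mod 307)
245^9 ≡ 38 (mod 307)
245^17 ≡ 254 (mod 307)
245^18 ≡ 216 (mod 307)
245^34 ≡ 46 (mod 307)
245^51 ≡ 18 (mod 307)
245^102 ≡ 17 (mod 307)
245^153 ≡ 306 (mod 307)
245^306 ≡ 1 (mod 307) ✓
Therefore the multiplicative order of 245 modulo 307 is 306.

306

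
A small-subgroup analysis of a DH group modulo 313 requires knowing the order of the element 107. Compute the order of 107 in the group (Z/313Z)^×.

ord(107) | φ(313) = 313 − 1 = 312 = 2^3 · 3 · 13.
Divisors of 312: 1, 2, 3, 4, 6, 8, 12, 13, 24, 26, 39, 52, 78, 104, 156, 312.
Compute 107^d (mod 313) for the divisors d until we hit 1:
107^1 ≡ 107 (mod 313)
107^2 ≡ 181 (mod 313)
107^3 ≡ 274 (mod 313)
107^4 ≡ 209 (mod 313)
107^6 ≡ 269 (mod 313)
107^8 ≡ 174 (mod 313)
107^12 ≡ 58 (mod 313)
107^13 ≡ 259 (mod 313)
107^24 ≡ 234 (mod 313)
107^26 ≡ 99 (mod 313)
107^39 ≡ 288 (mod 313)
107^52 ≡ 98 (mod 313)
107^78 ≡ 312 (mod 313)
107^104 ≡ 214 (mod 313)
107^156 ≡ 1 (mod 313) ✓
The smallest such exponent is 156, so the order of 107 is 156.

156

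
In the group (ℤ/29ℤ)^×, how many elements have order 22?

0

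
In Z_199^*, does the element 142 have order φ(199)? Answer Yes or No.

Yes

φ(199) = 199 − 1 = 198 = 2 · 3^2 · 11.
It suffices to check that the order of 142 is not a proper divisor of 198: compute 142^(198/q) for q ∈ {2, 3, 11}.
142^99 ≡ 198 (mod 199)  [q = 2: ≢ 1 ✓]
142^66 ≡ 92 (mod 199)  [q = 3: ≢ 1 ✓]
142^18 ≡ 125 (mod 199)  [q = 11: ≢ 1 ✓]
Every test exponent gives a nontrivial residue, hence 142 generates the full group.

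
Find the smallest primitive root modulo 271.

φ(271) = 271 − 1 = 270 = 2 · 3^3 · 5.
g is a primitive root iff g^(270/q) ≢ 1 (mod 271) for each prime q ∈ {2, 3, 5}.
g = 2: 2^135 ≡ 1 — hits 1, so not a primitive root.
g = 3: 3^135 ≡ 270; 3^90 ≡ 1 — hits 1, so not a primitive root.
g = 4: 4^135 ≡ 1 — hits 1, so not a primitive root.
g = 5: 5^135 ≡ 1 — hits 1, so not a primitive root.
g = 6: 6^135 ≡ 270; 6^90 ≡ 242; 6^54 ≡ 10 — none is 1, so 6 is a primitive root.
Hence the least primitive root of 271 is 6.

6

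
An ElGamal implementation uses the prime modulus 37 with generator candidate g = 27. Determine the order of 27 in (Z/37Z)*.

6

ord(27) | φ(37) = 37 − 1 = 36 = 2^2 · 3^2.
Divisors of 36: 1, 2, 3, 4, 6, 9, 12, 18, 36.
Evaluate successive powers at the divisors of 36:
27^1 ≡ 27 (mod 37)
27^2 ≡ 26 (mod 37)
27^3 ≡ 36 (mod 37)
27^4 ≡ 10 (mod 37)
27^6 ≡ 1 (mod 37) ✓
Hence ord(27) = 6.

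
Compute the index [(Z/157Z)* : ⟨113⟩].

4

By Lagrange's theorem, ord_157(113) divides φ(157) = 157 − 1 = 156 = 2^2 · 3 · 13.
Divisors of 156: 1, 2, 3, 4, 6, 12, 13, 26, 39, 52, 78, 156.
Evaluate successive powers at the divisors of 156:
113^1 ≡ 113 (mod 157)
113^2 ≡ 52 (mod 157)
113^3 ≡ 67 (mod 157)
113^4 ≡ 35 (mod 157)
113^6 ≡ 93 (mod 157)
113^12 ≡ 14 (mod 157)
113^13 ≡ 12 (mod 157)
113^26 ≡ 144 (mod 157)
113^39 ≡ 1 (mod 157) ✓
So ord_157(113) = 39, hence |⟨113⟩| = 39.
[(Z/157Z)^× : ⟨113⟩] = 156/39 = 4.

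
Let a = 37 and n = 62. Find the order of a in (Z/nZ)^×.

6

Since 37 ∈ (Z/62Z)^×, its order divides φ(62) = φ(2)·φ(31) = 1·30 = 30 = 2 · 3 · 5.
Divisors of 30: 1, 2, 3, 5, 6, 10, 15, 30.
Compute 37^d (mod 62) for the divisors d until we hit 1:
37^1 ≡ 37 (mod 62)
37^2 ≡ 5 (mod 62)
37^3 ≡ 61 (mod 62)
37^5 ≡ 57 (mod 62)
37^6 ≡ 1 (mod 62) ✓
The smallest such exponent is 6, so the order of 37 is 6.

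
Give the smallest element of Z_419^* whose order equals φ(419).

2

φ(419) = 419 − 1 = 418 = 2 · 11 · 19.
g is a primitive root iff g^(418/q) ≢ 1 (mod 419) for each prime q ∈ {2, 11, 19}.
g = 2: 2^209 ≡ 418; 2^38 ≡ 334; 2^22 ≡ 114 — none is 1, so 2 is a primitive root.
So 2 is the smallest generator of (Z/419Z)^×.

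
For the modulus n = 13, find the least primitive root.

φ(13) = 13 − 1 = 12 = 2^2 · 3.
Test candidates g = 2, 3, … against the prime factors q ∈ {2, 3} of φ(13): g is a generator iff g^(12/q) ≢ 1 for every such q.
g = 2: 2^6 ≡ 12; 2^4 ≡ 3 — none is 1, so 2 is a primitive root.
Hence the least primitive root of 13 is 2.

2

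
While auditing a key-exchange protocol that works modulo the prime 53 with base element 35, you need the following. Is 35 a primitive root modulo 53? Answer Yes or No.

φ(53) = 53 − 1 = 52 = 2^2 · 13.
Test 35^(52/q) mod 53 for each prime factor q of 52:
35^26 ≡ 52 (mod 53)  [q = 2: ≢ 1 ✓]
35^4 ≡ 36 (mod 53)  [q = 13: ≢ 1 ✓]
All checks pass, so 35 has order 52 and is a primitive root modulo 53.

Yes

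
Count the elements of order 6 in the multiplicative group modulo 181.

φ(181) = 181 − 1 = 180 = 2^2 · 3^2 · 5.
(Z/181Z)^× is cyclic (|G| = 180); a cyclic group of order m has exactly φ(d) elements of each order d | m, and none otherwise.
6 = 2 · 3 divides 180, and φ(6) = 2.

2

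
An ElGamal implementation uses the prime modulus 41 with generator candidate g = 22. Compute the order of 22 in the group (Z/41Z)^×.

By Lagrange's theorem, ord_41(22) divides φ(41) = 41 − 1 = 40 = 2^3 · 5.
Divisors of 40: 1, 2, 4, 5, 8, 10, 20, 40.
Test each divisor d:
22^1 ≡ 22
22^2 ≡ 33
22^4 ≡ 23
22^5 ≡ 14
22^8 ≡ 37
22^10 ≡ 32
22^20 ≡ 40
22^40 ≡ 1
Therefore the multiplicative order of 22 modulo 41 is 40.

40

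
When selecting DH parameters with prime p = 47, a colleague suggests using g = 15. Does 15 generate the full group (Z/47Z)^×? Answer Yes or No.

Yes

φ(47) = 47 − 1 = 46 = 2 · 23.
15 is a primitive root mod 47 iff 15^(φ(47)/q) ≢ 1 for every prime q | φ(47), i.e. q ∈ {2, 23}.
15^23 ≡ 46 (mod 47)  [q = 2: ≢ 1 ✓]
15^2 ≡ 37 (mod 47)  [q = 23: ≢ 1 ✓]
None equal 1, so ord_47(15) = 46: 15 is a primitive root.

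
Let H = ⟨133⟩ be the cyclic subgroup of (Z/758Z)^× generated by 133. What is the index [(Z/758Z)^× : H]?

The order of 133 must divide φ(758) = φ(2)·φ(379) = 1·378 = 378 = 2 · 3^3 · 7.
Divisors of 378: 1, 2, 3, 6, 7, 9, 14, 18, 21, 27, 42, 54, 63, 126, 189, 378.
Test each divisor d:
133^1 ≡ 133 (mod 758)
133^2 ≡ 255 (mod 758)
133^3 ≡ 563 (mod 758)
133^6 ≡ 125 (mod 758)
133^7 ≡ 707 (mod 758)
133^9 ≡ 639 (mod 758)
133^14 ≡ 327 (mod 758)
133^18 ≡ 517 (mod 758)
133^21 ≡ 757 (mod 758)
133^27 ≡ 633 (mod 758)
133^42 ≡ 1 (mod 758) ✓
So ord_758(133) = 42, hence |⟨133⟩| = 42.
Index = |(Z/758Z)^×| / |⟨133⟩| = 378 / 42 = 9.

9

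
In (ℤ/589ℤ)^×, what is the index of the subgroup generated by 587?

ord(587) | φ(589) = φ(19·31) = (19−1)·(31−1) = 18·30 = 540 = 2^2 · 3^3 · 5.
Divisors of 540: 1, 2, 3, 4, 5, 6, 9, 10, 12, 15, 18, 20, 27, 30, 36, 45, 54, 60, 90, 108, 135, 180, 270, 540.
Test each divisor d:
587^1 ≡ 587
587^2 ≡ 4
587^3 ≡ 581
587^4 ≡ 16
587^5 ≡ 557
587^6 ≡ 64
587^9 ≡ 77
587^10 ≡ 435
587^12 ≡ 562
587^15 ≡ 216
587^18 ≡ 39
587^20 ≡ 156
587^27 ≡ 58
587^30 ≡ 125
587^36 ≡ 343
587^45 ≡ 495
587^54 ≡ 419
587^60 ≡ 311
587^90 ≡ 1
Thus |⟨587⟩| = ord(587) = 90.
The index is φ(589) / ord(587) = 540 / 90 = 6.

6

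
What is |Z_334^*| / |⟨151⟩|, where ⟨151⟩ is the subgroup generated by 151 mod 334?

1

Since 151 ∈ (Z/334Z)^×, its order divides φ(334) = φ(2)·φ(167) = 1·166 = 166 = 2 · 83.
Divisors of 166: 1, 2, 83, 166.
Test each divisor d:
151^1 ≡ 151 (mod 334)
151^2 ≡ 89 (mod 334)
151^83 ≡ 333 (mod 334)
151^166 ≡ 1 (mod 334) ✓
So ord_334(151) = 166, hence |⟨151⟩| = 166.
Index = |(Z/334Z)^×| / |⟨151⟩| = 166 / 166 = 1.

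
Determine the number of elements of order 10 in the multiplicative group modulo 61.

4

φ(61) = 61 − 1 = 60 = 2^2 · 3 · 5.
In a cyclic group of order 60, there are φ(d) elements of order d for each divisor d of 60, and zero for non-divisors.
10 = 2 · 5 divides 60, and φ(10) = 4.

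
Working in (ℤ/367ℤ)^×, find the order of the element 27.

122

By Lagrange's theorem, ord_367(27) divides φ(367) = 367 − 1 = 366 = 2 · 3 · 61.
Divisors of 366: 1, 2, 3, 6, 61, 122, 183, 366.
Evaluate successive powers at the divisors of 366:
27^1 ≡ 27 (mod 367)
27^2 ≡ 362 (mod 367)
27^3 ≡ 232 (mod 367)
27^6 ≡ 242 (mod 367)
27^61 ≡ 366 (mod 367)
27^122 ≡ 1 (mod 367) ✓
Therefore the multiplicative order of 27 modulo 367 is 122.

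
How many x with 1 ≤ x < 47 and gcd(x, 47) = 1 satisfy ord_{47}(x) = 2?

1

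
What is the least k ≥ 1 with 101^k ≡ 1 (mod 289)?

34

ord(101) | φ(289) = φ(17^2) = 17·(17−1) = 272 = 2^4 · 17.
Divisors of 272: 1, 2, 4, 8, 16, 17, 34, 68, 136, 272.
Evaluate successive powers at the divisors of 272:
101^1 ≡ 101 (mod 289)
101^2 ≡ 86 (mod 289)
101^4 ≡ 171 (mod 289)
101^8 ≡ 52 (mod 289)
101^16 ≡ 103 (mod 289)
101^17 ≡ 288 (mod 289)
101^34 ≡ 1 (mod 289) ✓
So ord_289(101) = 34.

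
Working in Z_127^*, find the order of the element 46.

Since 46 ∈ (Z/127Z)^×, its order divides φ(127) = 127 − 1 = 126 = 2 · 3^2 · 7.
Divisors of 126: 1, 2, 3, 6, 7, 9, 14, 18, 21, 42, 63, 126.
Evaluate successive powers at the divisors of 126:
46^1 ≡ 46
46^2 ≡ 84
46^3 ≡ 54
46^6 ≡ 122
46^7 ≡ 24
46^9 ≡ 111
46^14 ≡ 68
46^18 ≡ 2
46^21 ≡ 108
46^42 ≡ 107
46^63 ≡ 126
46^126 ≡ 1
Therefore the multiplicative order of 46 modulo 127 is 126.

126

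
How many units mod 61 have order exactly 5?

4

φ(61) = 61 − 1 = 60 = 2^2 · 3 · 5.
(Z/61Z)^× is cyclic (|G| = 60); a cyclic group of order m has exactly φ(d) elements of each order d | m, and none otherwise.
5 | 60, and φ(5) = 5 − 1 = 4.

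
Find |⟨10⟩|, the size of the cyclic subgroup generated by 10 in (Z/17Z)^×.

16

Since 10 ∈ (Z/17Z)^×, its order divides φ(17) = 17 − 1 = 16 = 2^4.
Divisors of 16: 1, 2, 4, 8, 16.
Evaluate successive powers at the divisors of 16:
10^1 ≡ 10
10^2 ≡ 15
10^4 ≡ 4
10^8 ≡ 16
10^16 ≡ 1
So ord_17(10) = 16.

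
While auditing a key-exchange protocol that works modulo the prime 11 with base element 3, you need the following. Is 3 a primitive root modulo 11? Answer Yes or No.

φ(11) = 11 − 1 = 10 = 2 · 5.
Test 3^(10/q) mod 11 for each prime factor q of 10:
3^5 ≡ 1 (mod 11)  [q = 2: ≡ 1 ✗]
3^2 ≡ 9 (mod 11)  [q = 5: ≢ 1 ✓]
3^5 ≡ 1 shows ord(3) | 5, strictly less than φ(11); not a primitive root.

No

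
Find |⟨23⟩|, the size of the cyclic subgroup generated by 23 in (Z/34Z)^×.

16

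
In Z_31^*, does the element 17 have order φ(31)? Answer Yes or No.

φ(31) = 31 − 1 = 30 = 2 · 3 · 5.
An element g generates (Z/31Z)^× iff g^(30/q) ≢ 1 (mod 31) for each prime q ∈ {2, 3, 5}.
17^15 ≡ 30 (mod 31)  [q = 2: ≢ 1 ✓]
17^10 ≡ 25 (mod 31)  [q = 3: ≢ 1 ✓]
17^6 ≡ 8 (mod 31)  [q = 5: ≢ 1 ✓]
Every test exponent gives a nontrivial residue, hence 17 generates the full group.

Yes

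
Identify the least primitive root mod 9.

2

φ(9) = φ(3^2) = 3·(3−1) = 6 = 2 · 3.
Test candidates g = 2, 3, … against the prime factors q ∈ {2, 3} of φ(9): g is a generator iff g^(6/q) ≢ 1 for every such q.
g = 2: 2^3 ≡ 8; 2^2 ≡ 4 — none is 1, so 2 is a primitive root.
So 2 is the smallest generator of (Z/9Z)^×.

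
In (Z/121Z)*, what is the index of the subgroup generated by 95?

1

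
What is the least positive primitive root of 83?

2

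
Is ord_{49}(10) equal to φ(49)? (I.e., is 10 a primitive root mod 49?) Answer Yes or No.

φ(49) = φ(7^2) = 7·(7−1) = 42 = 2 · 3 · 7.
An element g generates (Z/49Z)^× iff g^(42/q) ≢ 1 (mod 49) for each prime q ∈ {2, 3, 7}.
10^21 ≡ 48 (mod 49)  [q = 2: ≢ 1 ✓]
10^14 ≡ 30 (mod 49)  [q = 3: ≢ 1 ✓]
10^6 ≡ 8 (mod 49)  [q = 7: ≢ 1 ✓]
None equal 1, so ord_49(10) = 42: 10 is a primitive root.

Yes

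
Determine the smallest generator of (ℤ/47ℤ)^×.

φ(47) = 47 − 1 = 46 = 2 · 23.
g is a primitive root iff g^(46/q) ≢ 1 (mod 47) for each prime q ∈ {2, 23}.
g = 2: 2^23 ≡ 1 — hits 1, so not a primitive root.
g = 3: 3^23 ≡ 1 — hits 1, so not a primitive root.
g = 4: 4^23 ≡ 1 — hits 1, so not a primitive root.
g = 5: 5^23 ≡ 46; 5^2 ≡ 25 — none is 1, so 5 is a primitive root.
So 5 is the smallest generator of (Z/47Z)^×.

5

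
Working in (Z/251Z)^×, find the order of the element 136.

250

ord(136) | φ(251) = 251 − 1 = 250 = 2 · 5^3.
Divisors of 250: 1, 2, 5, 10, 25, 50, 125, 250.
Check 136^d mod 251 for each divisor in increasing order:
136^1 ≡ 136
136^2 ≡ 173
136^5 ≡ 128
136^10 ≡ 69
136^25 ≡ 231
136^50 ≡ 149
136^125 ≡ 250
136^250 ≡ 1
Therefore the multiplicative order of 136 modulo 251 is 250.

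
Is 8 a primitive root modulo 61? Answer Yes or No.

No

φ(61) = 61 − 1 = 60 = 2^2 · 3 · 5.
Test 8^(60/q) mod 61 for each prime factor q of 60:
8^30 ≡ 60 (mod 61)  [q = 2: ≢ 1 ✓]
8^20 ≡ 1 (mod 61)  [q = 3: ≡ 1 ✗]
8^12 ≡ 58 (mod 61)  [q = 5: ≢ 1 ✓]
The check at q = 3 fails, so 8 generates a proper subgroup.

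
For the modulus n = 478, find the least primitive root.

7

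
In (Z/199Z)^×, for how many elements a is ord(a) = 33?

20

φ(199) = 199 − 1 = 198 = 2 · 3^2 · 11.
(Z/199Z)^× is cyclic (|G| = 198); a cyclic group of order m has exactly φ(d) elements of each order d | m, and none otherwise.
33 = 3 · 11 divides 198, and φ(33) = 20.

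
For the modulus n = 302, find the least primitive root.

7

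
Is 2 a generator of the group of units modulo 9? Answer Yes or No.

Yes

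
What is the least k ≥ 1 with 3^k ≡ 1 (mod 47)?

The order of 3 must divide φ(47) = 47 − 1 = 46 = 2 · 23.
Divisors of 46: 1, 2, 23, 46.
Test each divisor d:
3^1 ≡ 3
3^2 ≡ 9
3^23 ≡ 1
Hence ord(3) = 23.

23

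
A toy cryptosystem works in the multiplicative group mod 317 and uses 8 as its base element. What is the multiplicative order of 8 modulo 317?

316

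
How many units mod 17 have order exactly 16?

φ(17) = 17 − 1 = 16 = 2^4.
Since (Z/17Z)^× is cyclic of order 16, the number of elements of order d is φ(d) when d | 16 and 0 otherwise.
16 = 2^4 divides 16, and φ(16) = 8.

8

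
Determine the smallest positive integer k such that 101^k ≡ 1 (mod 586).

292

The order of 101 must divide φ(586) = φ(2)·φ(293) = 1·292 = 292 = 2^2 · 73.
Divisors of 292: 1, 2, 4, 73, 146, 292.
Evaluate successive powers at the divisors of 292:
101^1 ≡ 101 (mod 586)
101^2 ≡ 239 (mod 586)
101^4 ≡ 279 (mod 586)
101^73 ≡ 431 (mod 586)
101^146 ≡ 585 (mod 586)
101^292 ≡ 1 (mod 586) ✓
Therefore the multiplicative order of 101 modulo 586 is 292.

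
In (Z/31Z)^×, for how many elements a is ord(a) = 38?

φ(31) = 31 − 1 = 30 = 2 · 3 · 5.
Since (Z/31Z)^× is cyclic of order 30, the number of elements of order d is φ(d) when d | 30 and 0 otherwise.
Here 30 is not a multiple of 38, so there are no elements of order 38.

0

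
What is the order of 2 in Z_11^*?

10

ord(2) | φ(11) = 11 − 1 = 10 = 2 · 5.
Divisors of 10: 1, 2, 5, 10.
Evaluate successive powers at the divisors of 10:
2^1 ≡ 2
2^2 ≡ 4
2^5 ≡ 10
2^10 ≡ 1
Hence ord(2) = 10.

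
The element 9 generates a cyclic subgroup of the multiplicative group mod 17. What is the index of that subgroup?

Since 9 ∈ (Z/17Z)^×, its order divides φ(17) = 17 − 1 = 16 = 2^4.
Divisors of 16: 1, 2, 4, 8, 16.
Evaluate successive powers at the divisors of 16:
9^1 ≡ 9 (mod 17)
9^2 ≡ 13 (mod 17)
9^4 ≡ 16 (mod 17)
9^8 ≡ 1 (mod 17) ✓
So ord_17(9) = 8, hence |⟨9⟩| = 8.
Index = |(Z/17Z)^×| / |⟨9⟩| = 16 / 8 = 2.

2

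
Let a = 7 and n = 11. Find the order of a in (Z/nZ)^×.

10

Since 7 ∈ (Z/11Z)^×, its order divides φ(11) = 11 − 1 = 10 = 2 · 5.
Divisors of 10: 1, 2, 5, 10.
Evaluate successive powers at the divisors of 10:
7^1 ≡ 7
7^2 ≡ 5
7^5 ≡ 10
7^10 ≡ 1
Hence ord(7) = 10.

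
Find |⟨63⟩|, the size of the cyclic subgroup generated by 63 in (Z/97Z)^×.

ord(63) | φ(97) = 97 − 1 = 96 = 2^5 · 3.
Divisors of 96: 1, 2, 3, 4, 6, 8, 12, 16, 24, 32, 48, 96.
Test each divisor d:
63^1 ≡ 63 (mod 97)
63^2 ≡ 89 (mod 97)
63^3 ≡ 78 (mod 97)
63^4 ≡ 64 (mod 97)
63^6 ≡ 70 (mod 97)
63^8 ≡ 22 (mod 97)
63^12 ≡ 50 (mod 97)
63^16 ≡ 96 (mod 97)
63^24 ≡ 75 (mod 97)
63^32 ≡ 1 (mod 97) ✓
So ord_97(63) = 32.

32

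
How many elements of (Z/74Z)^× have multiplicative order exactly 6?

2

φ(74) = φ(2)·φ(37) = 1·36 = 36 = 2^2 · 3^2.
(Z/74Z)^× is cyclic (|G| = 36); a cyclic group of order m has exactly φ(d) elements of each order d | m, and none otherwise.
6 = 2 · 3 divides 36, and φ(6) = 2.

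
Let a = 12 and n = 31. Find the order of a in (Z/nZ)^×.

30

By Lagrange's theorem, ord_31(12) divides φ(31) = 31 − 1 = 30 = 2 · 3 · 5.
Divisors of 30: 1, 2, 3, 5, 6, 10, 15, 30.
Test each divisor d:
12^1 ≡ 12 (mod 31)
12^2 ≡ 20 (mod 31)
12^3 ≡ 23 (mod 31)
12^5 ≡ 26 (mod 31)
12^6 ≡ 2 (mod 31)
12^10 ≡ 25 (mod 31)
12^15 ≡ 30 (mod 31)
12^30 ≡ 1 (mod 31) ✓
So ord_31(12) = 30.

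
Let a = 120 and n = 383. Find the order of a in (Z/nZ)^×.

The order of 120 must divide φ(383) = 383 − 1 = 382 = 2 · 191.
Divisors of 382: 1, 2, 191, 382.
Evaluate successive powers at the divisors of 382:
120^1 ≡ 120 (mod 383)
120^2 ≡ 229 (mod 383)
120^191 ≡ 382 (mod 383)
120^382 ≡ 1 (mod 383) ✓
The smallest such exponent is 382, so the order of 120 is 382.

382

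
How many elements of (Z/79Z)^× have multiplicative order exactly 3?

2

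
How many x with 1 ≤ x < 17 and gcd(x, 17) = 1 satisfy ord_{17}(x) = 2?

φ(17) = 17 − 1 = 16 = 2^4.
Since (Z/17Z)^× is cyclic of order 16, the number of elements of order d is φ(d) when d | 16 and 0 otherwise.
2 | 16, and φ(2) = 2 − 1 = 1.

1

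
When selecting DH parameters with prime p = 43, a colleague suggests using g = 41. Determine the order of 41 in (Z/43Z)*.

ord(41) | φ(43) = 43 − 1 = 42 = 2 · 3 · 7.
Divisors of 42: 1, 2, 3, 6, 7, 14, 21, 42.
Evaluate successive powers at the divisors of 42:
41^1 ≡ 41
41^2 ≡ 4
41^3 ≡ 35
41^6 ≡ 21
41^7 ≡ 1
Hence ord(41) = 7.

7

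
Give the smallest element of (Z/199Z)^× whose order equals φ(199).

φ(199) = 199 − 1 = 198 = 2 · 3^2 · 11.
g is a primitive root iff g^(198/q) ≢ 1 (mod 199) for each prime q ∈ {2, 3, 11}.
g = 2: 2^99 ≡ 1 — hits 1, so not a primitive root.
g = 3: 3^99 ≡ 198; 3^66 ≡ 106; 3^18 ≡ 125 — none is 1, so 3 is a primitive root.
The smallest primitive root modulo 199 is 3.

3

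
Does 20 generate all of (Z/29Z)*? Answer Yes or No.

No

φ(29) = 29 − 1 = 28 = 2^2 · 7.
Test 20^(28/q) mod 29 for each prime factor q of 28:
20^14 ≡ 1 (mod 29)  [q = 2: ≡ 1 ✗]
20^4 ≡ 7 (mod 29)  [q = 7: ≢ 1 ✓]
Since 20^14 ≡ 1, the order of 20 divides 14 < 28, so 20 is not a primitive root.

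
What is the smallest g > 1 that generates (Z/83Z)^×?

2

φ(83) = 83 − 1 = 82 = 2 · 41.
Test candidates g = 2, 3, … against the prime factors q ∈ {2, 41} of φ(83): g is a generator iff g^(82/q) ≢ 1 for every such q.
g = 2: 2^41 ≡ 82; 2^2 ≡ 4 — none is 1, so 2 is a primitive root.
Hence the least primitive root of 83 is 2.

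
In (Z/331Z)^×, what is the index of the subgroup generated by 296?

The order of 296 must divide φ(331) = 331 − 1 = 330 = 2 · 3 · 5 · 11.
Divisors of 330: 1, 2, 3, 5, 6, 10, 11, 15, 22, 30, 33, 55, 66, 110, 165, 330.
Test each divisor d:
296^1 ≡ 296 (mod 331)
296^2 ≡ 232 (mod 331)
296^3 ≡ 155 (mod 331)
296^5 ≡ 212 (mod 331)
296^6 ≡ 193 (mod 331)
296^10 ≡ 259 (mod 331)
296^11 ≡ 203 (mod 331)
296^15 ≡ 293 (mod 331)
296^22 ≡ 165 (mod 331)
296^30 ≡ 120 (mod 331)
296^33 ≡ 64 (mod 331)
296^55 ≡ 299 (mod 331)
296^66 ≡ 124 (mod 331)
296^110 ≡ 31 (mod 331)
296^165 ≡ 1 (mod 331) ✓
The order of 296 is 165, so the subgroup it generates has 165 elements.
Index = |(Z/331Z)^×| / |⟨296⟩| = 330 / 165 = 2.

2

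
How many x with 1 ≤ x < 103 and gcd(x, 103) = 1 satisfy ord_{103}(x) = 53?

0

φ(103) = 103 − 1 = 102 = 2 · 3 · 17.
(Z/103Z)^× is cyclic (|G| = 102); a cyclic group of order m has exactly φ(d) elements of each order d | m, and none otherwise.
Since 53 ∤ 102, the count is 0.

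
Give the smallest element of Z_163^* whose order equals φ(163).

φ(163) = 163 − 1 = 162 = 2 · 3^4.
Test candidates g = 2, 3, … against the prime factors q ∈ {2, 3} of φ(163): g is a generator iff g^(162/q) ≢ 1 for every such q.
g = 2: 2^81 ≡ 162; 2^54 ≡ 104 — none is 1, so 2 is a primitive root.
Hence the least primitive root of 163 is 2.

2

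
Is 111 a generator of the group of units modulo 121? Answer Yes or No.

φ(121) = φ(11^2) = 11·(11−1) = 110 = 2 · 5 · 11.
111 is a primitive root mod 121 iff 111^(φ(121)/q) ≢ 1 for every prime q | φ(121), i.e. q ∈ {2, 5, 11}.
111^55 ≡ 1 (mod 121)  [q = 2: ≡ 1 ✗]
111^22 ≡ 1 (mod 121)  [q = 5: ≡ 1 ✗]
111^10 ≡ 12 (mod 121)  [q = 11: ≢ 1 ✓]
The check at q = 2 fails, so 111 generates a proper subgroup.

No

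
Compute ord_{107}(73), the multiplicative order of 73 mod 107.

Since 73 ∈ (Z/107Z)^×, its order divides φ(107) = 107 − 1 = 106 = 2 · 53.
Divisors of 106: 1, 2, 53, 106.
Compute 73^d (mod 107) for the divisors d until we hit 1:
73^1 ≡ 73 (mod 107)
73^2 ≡ 86 (mod 107)
73^53 ≡ 106 (mod 107)
73^106 ≡ 1 (mod 107) ✓
So ord_107(73) = 106.

106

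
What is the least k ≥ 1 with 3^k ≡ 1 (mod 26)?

The order of 3 must divide φ(26) = φ(2)·φ(13) = 1·12 = 12 = 2^2 · 3.
Divisors of 12: 1, 2, 3, 4, 6, 12.
Check 3^d mod 26 for each divisor in increasing order:
3^1 ≡ 3 (mod 26)
3^2 ≡ 9 (mod 26)
3^3 ≡ 1 (mod 26) ✓
The smallest such exponent is 3, so the order of 3 is 3.

3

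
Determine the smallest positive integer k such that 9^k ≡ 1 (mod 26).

3

The order of 9 must divide φ(26) = φ(2)·φ(13) = 1·12 = 12 = 2^2 · 3.
Divisors of 12: 1, 2, 3, 4, 6, 12.
Check 9^d mod 26 for each divisor in increasing order:
9^1 ≡ 9
9^2 ≡ 3
9^3 ≡ 1
Therefore the multiplicative order of 9 modulo 26 is 3.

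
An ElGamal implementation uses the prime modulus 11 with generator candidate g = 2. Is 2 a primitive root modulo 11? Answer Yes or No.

Yes

φ(11) = 11 − 1 = 10 = 2 · 5.
Test 2^(10/q) mod 11 for each prime factor q of 10:
2^5 ≡ 10 (mod 11)  [q = 2: ≢ 1 ✓]
2^2 ≡ 4 (mod 11)  [q = 5: ≢ 1 ✓]
All checks pass, so 2 has order 10 and is a primitive root modulo 11.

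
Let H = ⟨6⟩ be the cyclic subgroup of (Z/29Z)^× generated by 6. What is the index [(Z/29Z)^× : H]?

2

Since 6 ∈ (Z/29Z)^×, its order divides φ(29) = 29 − 1 = 28 = 2^2 · 7.
Divisors of 28: 1, 2, 4, 7, 14, 28.
Compute 6^d (mod 29) for the divisors d until we hit 1:
6^1 ≡ 6
6^2 ≡ 7
6^4 ≡ 20
6^7 ≡ 28
6^14 ≡ 1
So ord_29(6) = 14, hence |⟨6⟩| = 14.
The index is φ(29) / ord(6) = 28 / 14 = 2.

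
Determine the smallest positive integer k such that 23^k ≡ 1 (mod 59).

58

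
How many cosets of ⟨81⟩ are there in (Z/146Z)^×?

The order of 81 must divide φ(146) = φ(2)·φ(73) = 1·72 = 72 = 2^3 · 3^2.
Divisors of 72: 1, 2, 3, 4, 6, 8, 9, 12, 18, 24, 36, 72.
Compute 81^d (mod 146) for the divisors d until we hit 1:
81^1 ≡ 81 (mod 146)
81^2 ≡ 137 (mod 146)
81^3 ≡ 1 (mod 146) ✓
Thus |⟨81⟩| = ord(81) = 3.
The index is φ(146) / ord(81) = 72 / 3 = 24.

24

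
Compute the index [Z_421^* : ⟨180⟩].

4

By Lagrange's theorem, ord_421(180) divides φ(421) = 421 − 1 = 420 = 2^2 · 3 · 5 · 7.
Divisors of 420: 1, 2, 3, 4, 5, 6, 7, 10, 12, 14, 15, 20, 21, 28, 30, 35, 42, 60, 70, 84, 105, 140, 210, 420.
Check 180^d mod 421 for each divisor in increasing order:
180^1 ≡ 180 (mod 421)
180^2 ≡ 404 (mod 421)
180^3 ≡ 308 (mod 421)
180^4 ≡ 289 (mod 421)
180^5 ≡ 237 (mod 421)
180^6 ≡ 139 (mod 421)
180^7 ≡ 181 (mod 421)
180^10 ≡ 176 (mod 421)
180^12 ≡ 376 (mod 421)
180^14 ≡ 344 (mod 421)
180^15 ≡ 33 (mod 421)
180^20 ≡ 243 (mod 421)
180^21 ≡ 377 (mod 421)
180^28 ≡ 35 (mod 421)
180^30 ≡ 247 (mod 421)
180^35 ≡ 20 (mod 421)
180^42 ≡ 252 (mod 421)
180^60 ≡ 385 (mod 421)
180^70 ≡ 400 (mod 421)
180^84 ≡ 354 (mod 421)
180^105 ≡ 1 (mod 421) ✓
So ord_421(180) = 105, hence |⟨180⟩| = 105.
[(Z/421Z)^× : ⟨180⟩] = 420/105 = 4.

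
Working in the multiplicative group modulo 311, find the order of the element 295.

310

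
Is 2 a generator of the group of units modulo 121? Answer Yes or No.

φ(121) = φ(11^2) = 11·(11−1) = 110 = 2 · 5 · 11.
2 is a primitive root mod 121 iff 2^(φ(121)/q) ≢ 1 for every prime q | φ(121), i.e. q ∈ {2, 5, 11}.
2^55 ≡ 120 (mod 121)  [q = 2: ≢ 1 ✓]
2^22 ≡ 81 (mod 121)  [q = 5: ≢ 1 ✓]
2^10 ≡ 56 (mod 121)  [q = 11: ≢ 1 ✓]
All checks pass, so 2 has order 110 and is a primitive root modulo 121.

Yes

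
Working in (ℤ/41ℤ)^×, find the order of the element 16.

5

By Lagrange's theorem, ord_41(16) divides φ(41) = 41 − 1 = 40 = 2^3 · 5.
Divisors of 40: 1, 2, 4, 5, 8, 10, 20, 40.
Test each divisor d:
16^1 ≡ 16 (mod 41)
16^2 ≡ 10 (mod 41)
16^4 ≡ 18 (mod 41)
16^5 ≡ 1 (mod 41) ✓
Therefore the multiplicative order of 16 modulo 41 is 5.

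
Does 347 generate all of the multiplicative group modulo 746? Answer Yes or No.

Yes

φ(746) = φ(2)·φ(373) = 1·372 = 372 = 2^2 · 3 · 31.
Test 347^(372/q) mod 746 for each prime factor q of 372:
347^186 ≡ 745 (mod 746)  [q = 2: ≢ 1 ✓]
347^124 ≡ 657 (mod 746)  [q = 3: ≢ 1 ✓]
347^12 ≡ 609 (mod 746)  [q = 31: ≢ 1 ✓]
None equal 1, so ord_746(347) = 372: 347 is a primitive root.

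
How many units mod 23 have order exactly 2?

1

φ(23) = 23 − 1 = 22 = 2 · 11.
(Z/23Z)^× is cyclic (|G| = 22); a cyclic group of order m has exactly φ(d) elements of each order d | m, and none otherwise.
2 | 22, and φ(2) = 2 − 1 = 1.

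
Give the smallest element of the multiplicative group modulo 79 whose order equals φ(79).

φ(79) = 79 − 1 = 78 = 2 · 3 · 13.
Test candidates g = 2, 3, … against the prime factors q ∈ {2, 3, 13} of φ(79): g is a generator iff g^(78/q) ≢ 1 for every such q.
g = 2: 2^39 ≡ 1 — hits 1, so not a primitive root.
g = 3: 3^39 ≡ 78; 3^26 ≡ 23; 3^6 ≡ 18 — none is 1, so 3 is a primitive root.
Hence the least primitive root of 79 is 3.

3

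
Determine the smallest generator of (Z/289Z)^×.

3

φ(289) = φ(17^2) = 17·(17−1) = 272 = 2^4 · 17.
Test candidates g = 2, 3, … against the prime factors q ∈ {2, 17} of φ(289): g is a generator iff g^(272/q) ≢ 1 for every such q.
g = 2: 2^136 ≡ 1 — hits 1, so not a primitive root.
g = 3: 3^136 ≡ 288; 3^16 ≡ 171 — none is 1, so 3 is a primitive root.
The smallest primitive root modulo 289 is 3.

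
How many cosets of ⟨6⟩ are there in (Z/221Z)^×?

4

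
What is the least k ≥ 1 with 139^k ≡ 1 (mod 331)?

ord(139) | φ(331) = 331 − 1 = 330 = 2 · 3 · 5 · 11.
Divisors of 330: 1, 2, 3, 5, 6, 10, 11, 15, 22, 30, 33, 55, 66, 110, 165, 330.
Compute 139^d (mod 331) for the divisors d until we hit 1:
139^1 ≡ 139 (mod 331)
139^2 ≡ 123 (mod 331)
139^3 ≡ 216 (mod 331)
139^5 ≡ 88 (mod 331)
139^6 ≡ 316 (mod 331)
139^10 ≡ 131 (mod 331)
139^11 ≡ 4 (mod 331)
139^15 ≡ 274 (mod 331)
139^22 ≡ 16 (mod 331)
139^30 ≡ 270 (mod 331)
139^33 ≡ 64 (mod 331)
139^55 ≡ 31 (mod 331)
139^66 ≡ 124 (mod 331)
139^110 ≡ 299 (mod 331)
139^165 ≡ 1 (mod 331) ✓
Therefore the multiplicative order of 139 modulo 331 is 165.

165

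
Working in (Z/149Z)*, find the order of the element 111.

148

ord(111) | φ(149) = 149 − 1 = 148 = 2^2 · 37.
Divisors of 148: 1, 2, 4, 37, 74, 148.
Check 111^d mod 149 for each divisor in increasing order:
111^1 ≡ 111 (mod 149)
111^2 ≡ 103 (mod 149)
111^4 ≡ 30 (mod 149)
111^37 ≡ 44 (mod 149)
111^74 ≡ 148 (mod 149)
111^148 ≡ 1 (mod 149) ✓
Therefore the multiplicative order of 111 modulo 149 is 148.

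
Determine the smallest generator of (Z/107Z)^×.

2

φ(107) = 107 − 1 = 106 = 2 · 53.
Test candidates g = 2, 3, … against the prime factors q ∈ {2, 53} of φ(107): g is a generator iff g^(106/q) ≢ 1 for every such q.
g = 2: 2^53 ≡ 106; 2^2 ≡ 4 — none is 1, so 2 is a primitive root.
Hence the least primitive root of 107 is 2.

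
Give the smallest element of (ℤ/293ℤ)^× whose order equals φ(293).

φ(293) = 293 − 1 = 292 = 2^2 · 73.
g is a primitive root iff g^(292/q) ≢ 1 (mod 293) for each prime q ∈ {2, 73}.
g = 2: 2^146 ≡ 292; 2^4 ≡ 16 — none is 1, so 2 is a primitive root.
So 2 is the smallest generator of (Z/293Z)^×.

2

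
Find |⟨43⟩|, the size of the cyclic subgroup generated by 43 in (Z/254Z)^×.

126

The order of 43 must divide φ(254) = φ(2)·φ(127) = 1·126 = 126 = 2 · 3^2 · 7.
Divisors of 126: 1, 2, 3, 6, 7, 9, 14, 18, 21, 42, 63, 126.
Test each divisor d:
43^1 ≡ 43
43^2 ≡ 71
43^3 ≡ 5
43^6 ≡ 25
43^7 ≡ 59
43^9 ≡ 125
43^14 ≡ 179
43^18 ≡ 131
43^21 ≡ 147
43^42 ≡ 19
43^63 ≡ 253
43^126 ≡ 1
Hence ord(43) = 126.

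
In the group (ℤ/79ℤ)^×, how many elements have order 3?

2

φ(79) = 79 − 1 = 78 = 2 · 3 · 13.
(Z/79Z)^× is cyclic (|G| = 78); a cyclic group of order m has exactly φ(d) elements of each order d | m, and none otherwise.
3 | 78, and φ(3) = 3 − 1 = 2.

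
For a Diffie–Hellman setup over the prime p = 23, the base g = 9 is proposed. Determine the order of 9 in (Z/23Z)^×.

11

The order of 9 must divide φ(23) = 23 − 1 = 22 = 2 · 11.
Divisors of 22: 1, 2, 11, 22.
Compute 9^d (mod 23) for the divisors d until we hit 1:
9^1 ≡ 9
9^2 ≡ 12
9^11 ≡ 1
Hence ord(9) = 11.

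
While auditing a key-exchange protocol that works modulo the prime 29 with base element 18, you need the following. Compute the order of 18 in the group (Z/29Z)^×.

28

By Lagrange's theorem, ord_29(18) divides φ(29) = 29 − 1 = 28 = 2^2 · 7.
Divisors of 28: 1, 2, 4, 7, 14, 28.
Check 18^d mod 29 for each divisor in increasing order:
18^1 ≡ 18
18^2 ≡ 5
18^4 ≡ 25
18^7 ≡ 17
18^14 ≡ 28
18^28 ≡ 1
Therefore the multiplicative order of 18 modulo 29 is 28.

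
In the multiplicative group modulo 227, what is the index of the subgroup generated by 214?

2

By Lagrange's theorem, ord_227(214) divides φ(227) = 227 − 1 = 226 = 2 · 113.
Divisors of 226: 1, 2, 113, 226.
Check 214^d mod 227 for each divisor in increasing order:
214^1 ≡ 214
214^2 ≡ 169
214^113 ≡ 1
Thus |⟨214⟩| = ord(214) = 113.
The index is φ(227) / ord(214) = 226 / 113 = 2.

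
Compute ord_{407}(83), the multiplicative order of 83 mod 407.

Since 83 ∈ (Z/407Z)^×, its order divides φ(407) = φ(11·37) = (11−1)·(37−1) = 10·36 = 360 = 2^3 · 3^2 · 5.
Divisors of 360: 1, 2, 3, 4, 5, 6, 8, 9, 10, 12, 15, 18, 20, 24, 30, 36, 40, 45, 60, 72, 90, 120, 180, 360.
Test each divisor d:
83^1 ≡ 83 (mod 407)
83^2 ≡ 377 (mod 407)
83^3 ≡ 359 (mod 407)
83^4 ≡ 86 (mod 407)
83^5 ≡ 219 (mod 407)
83^6 ≡ 269 (mod 407)
83^8 ≡ 70 (mod 407)
83^9 ≡ 112 (mod 407)
83^10 ≡ 342 (mod 407)
83^12 ≡ 322 (mod 407)
83^15 ≡ 10 (mod 407)
83^18 ≡ 334 (mod 407)
83^20 ≡ 155 (mod 407)
83^24 ≡ 306 (mod 407)
83^30 ≡ 100 (mod 407)
83^36 ≡ 38 (mod 407)
83^40 ≡ 12 (mod 407)
83^45 ≡ 186 (mod 407)
83^60 ≡ 232 (mod 407)
83^72 ≡ 223 (mod 407)
83^90 ≡ 1 (mod 407) ✓
Therefore the multiplicative order of 83 modulo 407 is 90.

90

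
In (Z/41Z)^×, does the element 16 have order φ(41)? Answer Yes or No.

φ(41) = 41 − 1 = 40 = 2^3 · 5.
An element g generates (Z/41Z)^× iff g^(40/q) ≢ 1 (mod 41) for each prime q ∈ {2, 5}.
16^20 ≡ 1 (mod 41)  [q = 2: ≡ 1 ✗]
16^8 ≡ 37 (mod 41)  [q = 5: ≢ 1 ✓]
The check at q = 2 fails, so 16 generates a proper subgroup.

No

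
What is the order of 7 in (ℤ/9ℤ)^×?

By Lagrange's theorem, ord_9(7) divides φ(9) = φ(3^2) = 3·(3−1) = 6 = 2 · 3.
Divisors of 6: 1, 2, 3, 6.
Evaluate successive powers at the divisors of 6:
7^1 ≡ 7 (mod 9)
7^2 ≡ 4 (mod 9)
7^3 ≡ 1 (mod 9) ✓
Therefore the multiplicative order of 7 modulo 9 is 3.

3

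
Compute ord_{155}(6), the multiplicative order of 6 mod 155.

6

The order of 6 must divide φ(155) = φ(5·31) = (5−1)·(31−1) = 4·30 = 120 = 2^3 · 3 · 5.
Divisors of 120: 1, 2, 3, 4, 5, 6, 8, 10, 12, 15, 20, 24, 30, 40, 60, 120.
Test each divisor d:
6^1 ≡ 6
6^2 ≡ 36
6^3 ≡ 61
6^4 ≡ 56
6^5 ≡ 26
6^6 ≡ 1
Hence ord(6) = 6.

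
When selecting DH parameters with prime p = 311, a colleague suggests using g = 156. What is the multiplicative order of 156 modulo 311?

155

The order of 156 must divide φ(311) = 311 − 1 = 310 = 2 · 5 · 31.
Divisors of 310: 1, 2, 5, 10, 31, 62, 155, 310.
Check 156^d mod 311 for each divisor in increasing order:
156^1 ≡ 156
156^2 ≡ 78
156^5 ≡ 243
156^10 ≡ 270
156^31 ≡ 216
156^62 ≡ 6
156^155 ≡ 1
Hence ord(156) = 155.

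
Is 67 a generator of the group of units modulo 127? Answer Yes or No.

Yes

φ(127) = 127 − 1 = 126 = 2 · 3^2 · 7.
It suffices to check that the order of 67 is not a proper divisor of 126: compute 67^(126/q) for q ∈ {2, 3, 7}.
67^63 ≡ 126 (mod 127)  [q = 2: ≢ 1 ✓]
67^42 ≡ 107 (mod 127)  [q = 3: ≢ 1 ✓]
67^18 ≡ 4 (mod 127)  [q = 7: ≢ 1 ✓]
None equal 1, so ord_127(67) = 126: 67 is a primitive root.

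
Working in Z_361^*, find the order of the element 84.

114

By Lagrange's theorem, ord_361(84) divides φ(361) = φ(19^2) = 19·(19−1) = 342 = 2 · 3^2 · 19.
Divisors of 342: 1, 2, 3, 6, 9, 18, 19, 38, 57, 114, 171, 342.
Evaluate successive powers at the divisors of 342:
84^1 ≡ 84 (mod 361)
84^2 ≡ 197 (mod 361)
84^3 ≡ 303 (mod 361)
84^6 ≡ 115 (mod 361)
84^9 ≡ 189 (mod 361)
84^18 ≡ 343 (mod 361)
84^19 ≡ 293 (mod 361)
84^38 ≡ 292 (mod 361)
84^57 ≡ 360 (mod 361)
84^114 ≡ 1 (mod 361) ✓
So ord_361(84) = 114.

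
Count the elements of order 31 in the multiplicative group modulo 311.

30

φ(311) = 311 − 1 = 310 = 2 · 5 · 31.
(Z/311Z)^× is cyclic (|G| = 310); a cyclic group of order m has exactly φ(d) elements of each order d | m, and none otherwise.
31 | 310, and φ(31) = 31 − 1 = 30.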